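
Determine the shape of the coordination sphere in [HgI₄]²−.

Summing ligand charges against the −2 overall charge gives an oxidation state of +2 for mercury.
Group 12 minus oxidation state 2 gives a d¹⁰ configuration.
Coordination number: 4.
A d¹⁰ ion has no crystal-field stabilisation preference between square planar and tetrahedral, so four ligands adopt the sterically favoured tetrahedral geometry.

tetrahedral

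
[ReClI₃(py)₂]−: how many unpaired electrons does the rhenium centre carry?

2 unpaired electrons

Summing ligand charges against the −1 overall charge gives an oxidation state of +3 for rhenium.
Re sits in group 7, so the d-electron count is 7 − 3 = 4.
The spin state decides the count: a 5d ion has a large Δₒ and is invariably low-spin.
An octahedral low-spin d⁴ ion is t₂g⁴e_g⁰, giving 2 unpaired electrons.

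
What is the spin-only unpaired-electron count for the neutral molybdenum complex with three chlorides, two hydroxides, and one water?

1 unpaired electron

Summing ligand charges against the 0 overall charge gives an oxidation state of +5 for molybdenum.
Group 6 minus oxidation state 5 gives a d¹ configuration.
In an octahedral field the d¹ configuration is t₂g¹e_g⁰ (only one arrangement possible), giving 1 unpaired electron.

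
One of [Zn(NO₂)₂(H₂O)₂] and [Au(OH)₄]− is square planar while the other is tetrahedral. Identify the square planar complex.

[Au(OH)₄]−

For [Zn(NO₂)₂(H₂O)₂]: Each nitro (N-bound nitrite) is −1; water is neutral; balancing the 0 overall charge requires Zn(II). Zinc is a group-12 element; Zn(II) is therefore d¹⁰. A d¹⁰ ion has no crystal-field stabilisation preference between square planar and tetrahedral, so four ligands adopt the sterically favoured tetrahedral geometry. → tetrahedral.
For [Au(OH)₄]−: Ligand charges: each hydroxide is −1. With an overall charge of −1 the gold centre must be in the +3 oxidation state. Group 11 minus oxidation state 3 gives a d⁸ configuration. A 5d d⁸ ion has a large crystal-field splitting; square planar leaves the high-energy d_{x²−y²} orbital empty and maximises CFSE. → square planar.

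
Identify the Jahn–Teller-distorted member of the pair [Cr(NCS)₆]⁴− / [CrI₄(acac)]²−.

[Cr(NCS)₆]⁴−: Summing ligand charges against the −4 overall charge gives an oxidation state of +2 for chromium. Chromium is a group-6 element; Cr(II) is therefore d⁴. Isothiocyanate is a weak-field ligand for a first-row metal, so the complex is high-spin. The t₂g³e_g¹ (high-spin) configuration has an unevenly filled e_g set; the Jahn–Teller theorem predicts a tetragonal distortion (typically axial elongation) to lift the degeneracy.
[CrI₄(acac)]²−: Each iodide is −1; each acetylacetonate is −1; balancing the −2 overall charge requires Cr(III). Group 6 minus oxidation state 3 gives a d³ configuration. The d³ configuration leaves the e_g set evenly filled (or empty) — no strong Jahn–Teller driving force.

[Cr(NCS)₆]⁴−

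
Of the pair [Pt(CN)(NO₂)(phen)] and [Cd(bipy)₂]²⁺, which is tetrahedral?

For [Pt(CN)(NO₂)(phen)]: Ligand charges: each cyanide is −1; each nitro (N-bound nitrite) is −1; 1,10-phenanthroline is neutral. With an overall charge of 0 the platinum centre must be in the +2 oxidation state. Platinum is a group-10 element; Pt(II) is therefore d⁸. A 5d d⁸ ion has a large crystal-field splitting; square planar leaves the high-energy d_{x²−y²} orbital empty and maximises CFSE. → square planar.
For [Cd(bipy)₂]²⁺: Summing ligand charges against the +2 overall charge gives an oxidation state of +2 for cadmium. Cadmium is a group-12 element; Cd(II) is therefore d¹⁰. A d¹⁰ ion has no crystal-field stabilisation preference between square planar and tetrahedral, so four ligands adopt the sterically favoured tetrahedral geometry. → tetrahedral.

[Cd(bipy)₂]²⁺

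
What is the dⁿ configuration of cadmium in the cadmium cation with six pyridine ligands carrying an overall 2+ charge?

d10

Ligand charges: pyridine is neutral. With an overall charge of +2 the cadmium centre must be in the +2 oxidation state.
Cd sits in group 12, so the d-electron count is 12 − 2 = 10.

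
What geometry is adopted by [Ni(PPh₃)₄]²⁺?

square planar

Triphenylphosphine is neutral; balancing the +2 overall charge requires Ni(II).
Group 10 minus oxidation state 2 gives a d⁸ configuration.
Coordination number: 4.
Triphenylphosphine is a strong-field ligand (high in the spectrochemical series).
A 3d d⁸ ion with strong-field ligands gains enough CFSE to favour square planar over tetrahedral.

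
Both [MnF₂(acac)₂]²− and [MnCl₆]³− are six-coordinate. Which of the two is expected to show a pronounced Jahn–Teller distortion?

[MnF₂(acac)₂]²−: Ligand charges: each fluoride is −1; each acetylacetonate is −1. With an overall charge of −2 the manganese centre must be in the +2 oxidation state. Group 7 minus oxidation state 2 gives a d⁵ configuration. Acetylacetonate and fluoride are weak-field ligands for a first-row metal, so the complex is high-spin. The d⁵ configuration leaves the e_g set evenly filled (or empty) — no strong Jahn–Teller driving force.
[MnCl₆]³−: Ligand charges: each chloride is −1. With an overall charge of −3 the manganese centre must be in the +3 oxidation state. Manganese is a group-7 element; Mn(III) is therefore d⁴. Chloride is a weak-field ligand for a first-row metal, so the complex is high-spin. The t₂g³e_g¹ (high-spin) configuration has an unevenly filled e_g set; the Jahn–Teller theorem predicts a tetragonal distortion (typically axial elongation) to lift the degeneracy.

[MnCl₆]³−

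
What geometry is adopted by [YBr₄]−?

Each bromide is −1; balancing the −1 overall charge requires Y(III).
Y sits in group 3, so the d-electron count is 3 − 3 = 0.
With 4 monodentate ligands the coordination number is 4.
A d⁰ ion has no crystal-field stabilisation preference between square planar and tetrahedral, so four ligands adopt the sterically favoured tetrahedral geometry.

tetrahedral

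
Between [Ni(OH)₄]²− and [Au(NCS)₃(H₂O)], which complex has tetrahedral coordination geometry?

For [Ni(OH)₄]²−: Summing ligand charges against the −2 overall charge gives an oxidation state of +2 for nickel. Ni sits in group 10, so the d-electron count is 10 − 2 = 8. Hydroxide is a weak-field ligand. With weak-field ligands the CFSE gain from square planar is small, so a 3d d⁸ ion takes the sterically preferred tetrahedral geometry. → tetrahedral.
For [Au(NCS)₃(H₂O)]: Summing ligand charges against the 0 overall charge gives an oxidation state of +3 for gold. Au sits in group 11, so the d-electron count is 11 − 3 = 8. A 5d d⁸ ion has a large crystal-field splitting; square planar leaves the high-energy d_{x²−y²} orbital empty and maximises CFSE. → square planar.

[Ni(OH)₄]²−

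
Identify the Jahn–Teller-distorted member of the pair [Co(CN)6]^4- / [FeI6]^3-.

[Co(CN)6]^4-: Summing ligand charges against the −4 overall charge gives an oxidation state of +2 for cobalt. Group 9 minus oxidation state 2 gives a d⁷ configuration. Cyanide is a strong-field ligand (high in the spectrochemical series) for a first-row metal, so the complex is low-spin. The t₂g⁶e_g¹ (low-spin) configuration has an unevenly filled e_g set; the Jahn–Teller theorem predicts a tetragonal distortion (typically axial elongation) to lift the degeneracy.
[FeI6]^3-: Ligand charges: each iodide is −1. With an overall charge of −3 the iron centre must be in the +3 oxidation state. Iron is a group-8 element; Fe(III) is therefore d⁵. Iodide is a weak-field ligand for a first-row metal, so the complex is high-spin. The d⁵ configuration leaves the e_g set evenly filled (or empty) — no strong Jahn–Teller driving force.

[Co(CN)6]^4-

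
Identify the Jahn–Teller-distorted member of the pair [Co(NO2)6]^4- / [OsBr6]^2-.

[Co(NO2)6]^4-

[Co(NO2)6]^4-: Ligand charges: each nitro (N-bound nitrite) is −1. With an overall charge of −4 the cobalt centre must be in the +2 oxidation state. Group 9 minus oxidation state 2 gives a d⁷ configuration. Nitro (N-bound nitrite) is a strong-field ligand (high in the spectrochemical series) for a first-row metal, so the complex is low-spin. The t₂g⁶e_g¹ (low-spin) configuration has an unevenly filled e_g set; the Jahn–Teller theorem predicts a tetragonal distortion (typically axial elongation) to lift the degeneracy.
[OsBr6]^2-: Summing ligand charges against the −2 overall charge gives an oxidation state of +4 for osmium. Osmium is a group-8 element; Os(IV) is therefore d⁴. A 5d ion has a large Δₒ and is invariably low-spin. The d⁴ configuration leaves the e_g set evenly filled (or empty) — no strong Jahn–Teller driving force.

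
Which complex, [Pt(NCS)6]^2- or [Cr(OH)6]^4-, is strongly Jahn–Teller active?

[Cr(OH)6]^4-

[Pt(NCS)6]^2-: Summing ligand charges against the −2 overall charge gives an oxidation state of +4 for platinum. Platinum is a group-10 element; Pt(IV) is therefore d⁶. A 5d ion has a large Δₒ and is invariably low-spin. The d⁶ configuration leaves the e_g set evenly filled (or empty) — no strong Jahn–Teller driving force.
[Cr(OH)6]^4-: Summing ligand charges against the −4 overall charge gives an oxidation state of +2 for chromium. Cr sits in group 6, so the d-electron count is 6 − 2 = 4. Hydroxide is a weak-field ligand for a first-row metal, so the complex is high-spin. The t₂g³e_g¹ (high-spin) configuration has an unevenly filled e_g set; the Jahn–Teller theorem predicts a tetragonal distortion (typically axial elongation) to lift the degeneracy.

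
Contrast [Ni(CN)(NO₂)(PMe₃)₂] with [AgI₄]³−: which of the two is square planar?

[Ni(CN)(NO₂)(PMe₃)₂]

For [Ni(CN)(NO₂)(PMe₃)₂]: Summing ligand charges against the 0 overall charge gives an oxidation state of +2 for nickel. Group 10 minus oxidation state 2 gives a d⁸ configuration. Cyanide, nitro (N-bound nitrite), and trimethylphosphine are strong-field ligands (high in the spectrochemical series). A 3d d⁸ ion with strong-field ligands gains enough CFSE to favour square planar over tetrahedral. → square planar.
For [AgI₄]³−: Each iodide is −1; balancing the −3 overall charge requires Ag(I). Silver is a group-11 element; Ag(I) is therefore d¹⁰. A d¹⁰ ion has no crystal-field stabilisation preference between square planar and tetrahedral, so four ligands adopt the sterically favoured tetrahedral geometry. → tetrahedral.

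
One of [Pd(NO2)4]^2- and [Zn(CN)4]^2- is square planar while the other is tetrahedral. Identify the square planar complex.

For [Pd(NO2)4]^2-: Summing ligand charges against the −2 overall charge gives an oxidation state of +2 for palladium. Palladium is a group-10 element; Pd(II) is therefore d⁸. A 4d d⁸ ion has a large crystal-field splitting; square planar leaves the high-energy d_{x²−y²} orbital empty and maximises CFSE. → square planar.
For [Zn(CN)4]^2-: Summing ligand charges against the −2 overall charge gives an oxidation state of +2 for zinc. Zinc is a group-12 element; Zn(II) is therefore d¹⁰. A d¹⁰ ion has no crystal-field stabilisation preference between square planar and tetrahedral, so four ligands adopt the sterically favoured tetrahedral geometry. → tetrahedral.

[Pd(NO2)4]^2-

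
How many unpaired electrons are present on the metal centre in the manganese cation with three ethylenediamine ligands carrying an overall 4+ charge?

3 unpaired electrons

Ethylenediamine is neutral; balancing the +4 overall charge requires Mn(IV).
Group 7 minus oxidation state 4 gives a d³ configuration.
Counting donor atoms: 3×ethylenediamine (bidentate) → 6 donors. Coordination number = 6.
In an octahedral field the d³ configuration is t₂g³e_g⁰ (only one arrangement possible), giving 3 unpaired electrons.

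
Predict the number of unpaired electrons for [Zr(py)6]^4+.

0

Summing ligand charges against the +4 overall charge gives an oxidation state of +4 for zirconium.
Group 4 minus oxidation state 4 gives a d⁰ configuration.
In an octahedral field the d⁰ configuration is t₂g⁰e_g⁰, giving 0 unpaired electrons.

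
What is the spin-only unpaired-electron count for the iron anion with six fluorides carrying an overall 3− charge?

Summing ligand charges against the −3 overall charge gives an oxidation state of +3 for iron.
Fe sits in group 8, so the d-electron count is 8 − 3 = 5.
The spin state decides the count: Fluoride is a weak-field ligand for a first-row metal, so the complex is high-spin.
An octahedral high-spin d⁵ ion is t₂g³e_g², giving 5 unpaired electrons.

5 unpaired electrons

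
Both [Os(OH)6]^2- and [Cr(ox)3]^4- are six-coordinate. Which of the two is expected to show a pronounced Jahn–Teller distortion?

[Os(OH)6]^2-: Summing ligand charges against the −2 overall charge gives an oxidation state of +4 for osmium. Os sits in group 8, so the d-electron count is 8 − 4 = 4. A 5d ion has a large Δₒ and is invariably low-spin. The d⁴ configuration leaves the e_g set evenly filled (or empty) — no strong Jahn–Teller driving force.
[Cr(ox)3]^4-: Summing ligand charges against the −4 overall charge gives an oxidation state of +2 for chromium. Cr sits in group 6, so the d-electron count is 6 − 2 = 4. Oxalate is a weak-field ligand for a first-row metal, so the complex is high-spin. The t₂g³e_g¹ (high-spin) configuration has an unevenly filled e_g set; the Jahn–Teller theorem predicts a tetragonal distortion (typically axial elongation) to lift the degeneracy.

[Cr(ox)3]^4-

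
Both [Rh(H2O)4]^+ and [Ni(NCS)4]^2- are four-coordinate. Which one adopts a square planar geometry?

[Rh(H2O)4]^+

For [Rh(H2O)4]^+: Water is neutral; balancing the +1 overall charge requires Rh(I). Rh sits in group 9, so the d-electron count is 9 − 1 = 8. A 4d d⁸ ion has a large crystal-field splitting; square planar leaves the high-energy d_{x²−y²} orbital empty and maximises CFSE. → square planar.
For [Ni(NCS)4]^2-: Each isothiocyanate is −1; balancing the −2 overall charge requires Ni(II). Ni sits in group 10, so the d-electron count is 10 − 2 = 8. Isothiocyanate is a weak-field ligand. With weak-field ligands the CFSE gain from square planar is small, so a 3d d⁸ ion takes the sterically preferred tetrahedral geometry. → tetrahedral.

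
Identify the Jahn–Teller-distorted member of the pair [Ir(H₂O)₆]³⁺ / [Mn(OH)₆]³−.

[Mn(OH)₆]³−

[Ir(H₂O)₆]³⁺: Ligand charges: water is neutral. With an overall charge of +3 the iridium centre must be in the +3 oxidation state. Group 9 minus oxidation state 3 gives a d⁶ configuration. A 5d ion has a large Δₒ and is invariably low-spin. The d⁶ configuration leaves the e_g set evenly filled (or empty) — no strong Jahn–Teller driving force.
[Mn(OH)₆]³−: Summing ligand charges against the −3 overall charge gives an oxidation state of +3 for manganese. Mn sits in group 7, so the d-electron count is 7 − 3 = 4. Hydroxide is a weak-field ligand for a first-row metal, so the complex is high-spin. The t₂g³e_g¹ (high-spin) configuration has an unevenly filled e_g set; the Jahn–Teller theorem predicts a tetragonal distortion (typically axial elongation) to lift the degeneracy.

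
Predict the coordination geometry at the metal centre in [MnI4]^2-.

Summing ligand charges against the −2 overall charge gives an oxidation state of +2 for manganese.
Group 7 minus oxidation state 2 gives a d⁵ configuration.
Coordination number: 4.
Iodide is a weak-field ligand.
A high-spin d⁵ ion has zero CFSE in either geometry, so four ligands adopt the sterically favoured tetrahedral geometry.

tetrahedral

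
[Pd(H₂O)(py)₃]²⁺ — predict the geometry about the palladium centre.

square planar

Water is neutral; pyridine is neutral; balancing the +2 overall charge requires Pd(II).
Palladium is a group-10 element; Pd(II) is therefore d⁸.
Coordination number: 4.
A 4d d⁸ ion has a large crystal-field splitting; square planar leaves the high-energy d_{x²−y²} orbital empty and maximises CFSE.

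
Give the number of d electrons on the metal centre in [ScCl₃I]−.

Summing ligand charges against the −1 overall charge gives an oxidation state of +3 for scandium.
Sc sits in group 3, so the d-electron count is 3 − 3 = 0.

d⁰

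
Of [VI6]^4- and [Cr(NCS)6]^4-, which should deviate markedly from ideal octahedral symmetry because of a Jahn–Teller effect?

[VI6]^4-: Each iodide is −1; balancing the −4 overall charge requires V(II). Group 5 minus oxidation state 2 gives a d³ configuration. The d³ configuration leaves the e_g set evenly filled (or empty) — no strong Jahn–Teller driving force.
[Cr(NCS)6]^4-: Ligand charges: each isothiocyanate is −1. With an overall charge of −4 the chromium centre must be in the +2 oxidation state. Chromium is a group-6 element; Cr(II) is therefore d⁴. Isothiocyanate is a weak-field ligand for a first-row metal, so the complex is high-spin. The t₂g³e_g¹ (high-spin) configuration has an unevenly filled e_g set; the Jahn–Teller theorem predicts a tetragonal distortion (typically axial elongation) to lift the degeneracy.

[Cr(NCS)6]^4-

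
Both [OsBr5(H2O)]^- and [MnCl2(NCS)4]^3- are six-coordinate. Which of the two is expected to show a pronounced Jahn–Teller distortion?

[OsBr5(H2O)]^-: Ligand charges: each bromide is −1; water is neutral. With an overall charge of −1 the osmium centre must be in the +4 oxidation state. Group 8 minus oxidation state 4 gives a d⁴ configuration. A 5d ion has a large Δₒ and is invariably low-spin. The d⁴ configuration leaves the e_g set evenly filled (or empty) — no strong Jahn–Teller driving force.
[MnCl2(NCS)4]^3-: Each chloride is −1; each isothiocyanate is −1; balancing the −3 overall charge requires Mn(III). Group 7 minus oxidation state 3 gives a d⁴ configuration. Chloride and isothiocyanate are weak-field ligands for a first-row metal, so the complex is high-spin. The t₂g³e_g¹ (high-spin) configuration has an unevenly filled e_g set; the Jahn–Teller theorem predicts a tetragonal distortion (typically axial elongation) to lift the degeneracy.

[MnCl2(NCS)4]^3-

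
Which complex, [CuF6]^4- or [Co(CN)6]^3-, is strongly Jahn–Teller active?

[CuF6]^4-

[CuF6]^4-: Each fluoride is −1; balancing the −4 overall charge requires Cu(II). Cu sits in group 11, so the d-electron count is 11 − 2 = 9. The t₂g⁶e_g³ configuration has an unevenly filled e_g set; the Jahn–Teller theorem predicts a tetragonal distortion (typically axial elongation) to lift the degeneracy.
[Co(CN)6]^3-: Summing ligand charges against the −3 overall charge gives an oxidation state of +3 for cobalt. Co sits in group 9, so the d-electron count is 9 − 3 = 6. Co(III) has an exceptionally large octahedral splitting and is low-spin with essentially every ligand except fluoride. The d⁶ configuration leaves the e_g set evenly filled (or empty) — no strong Jahn–Teller driving force.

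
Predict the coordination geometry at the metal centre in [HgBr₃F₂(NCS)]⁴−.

octahedral

Ligand charges: each bromide is −1; each fluoride is −1; each isothiocyanate is −1. With an overall charge of −4 the mercury centre must be in the +2 oxidation state.
Group 12 minus oxidation state 2 gives a d¹⁰ configuration.
With 6 monodentate ligands the coordination number is 6.
Six donors around a single metal centre give an octahedral coordination sphere.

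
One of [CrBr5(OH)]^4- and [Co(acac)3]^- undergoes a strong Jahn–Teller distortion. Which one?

[CrBr5(OH)]^4-

[CrBr5(OH)]^4-: Ligand charges: each bromide is −1; each hydroxide is −1. With an overall charge of −4 the chromium centre must be in the +2 oxidation state. Cr sits in group 6, so the d-electron count is 6 − 2 = 4. Bromide and hydroxide are weak-field ligands for a first-row metal, so the complex is high-spin. The t₂g³e_g¹ (high-spin) configuration has an unevenly filled e_g set; the Jahn–Teller theorem predicts a tetragonal distortion (typically axial elongation) to lift the degeneracy.
[Co(acac)3]^-: Each acetylacetonate is −1; balancing the −1 overall charge requires Co(II). Co sits in group 9, so the d-electron count is 9 − 2 = 7. Acetylacetonate is a weak-field ligand for a first-row metal, so the complex is high-spin. The d⁷ configuration leaves the e_g set evenly filled (or empty) — no strong Jahn–Teller driving force.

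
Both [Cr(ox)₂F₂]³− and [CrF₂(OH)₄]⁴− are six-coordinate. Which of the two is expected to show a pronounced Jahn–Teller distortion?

[CrF₂(OH)₄]⁴−

[Cr(ox)₂F₂]³−: Each oxalate is −2; each fluoride is −1; balancing the −3 overall charge requires Cr(III). Cr sits in group 6, so the d-electron count is 6 − 3 = 3. The d³ configuration leaves the e_g set evenly filled (or empty) — no strong Jahn–Teller driving force.
[CrF₂(OH)₄]⁴−: Summing ligand charges against the −4 overall charge gives an oxidation state of +2 for chromium. Chromium is a group-6 element; Cr(II) is therefore d⁴. Fluoride and hydroxide are weak-field ligands for a first-row metal, so the complex is high-spin. The t₂g³e_g¹ (high-spin) configuration has an unevenly filled e_g set; the Jahn–Teller theorem predicts a tetragonal distortion (typically axial elongation) to lift the degeneracy.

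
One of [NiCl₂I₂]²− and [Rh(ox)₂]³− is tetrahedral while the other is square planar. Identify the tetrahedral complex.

[NiCl₂I₂]²−

For [NiCl₂I₂]²−: Summing ligand charges against the −2 overall charge gives an oxidation state of +2 for nickel. Group 10 minus oxidation state 2 gives a d⁸ configuration. Chloride and iodide are weak-field ligands. With weak-field ligands the CFSE gain from square planar is small, so a 3d d⁸ ion takes the sterically preferred tetrahedral geometry. → tetrahedral.
For [Rh(ox)₂]³−: Each oxalate is −2; balancing the −3 overall charge requires Rh(I). Group 9 minus oxidation state 1 gives a d⁸ configuration. A 4d d⁸ ion has a large crystal-field splitting; square planar leaves the high-energy d_{x²−y²} orbital empty and maximises CFSE. → square planar.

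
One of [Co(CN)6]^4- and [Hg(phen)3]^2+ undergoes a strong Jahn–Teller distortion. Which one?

[Co(CN)6]^4-

[Co(CN)6]^4-: Ligand charges: each cyanide is −1. With an overall charge of −4 the cobalt centre must be in the +2 oxidation state. Co sits in group 9, so the d-electron count is 9 − 2 = 7. Cyanide is a strong-field ligand (high in the spectrochemical series) for a first-row metal, so the complex is low-spin. The t₂g⁶e_g¹ (low-spin) configuration has an unevenly filled e_g set; the Jahn–Teller theorem predicts a tetragonal distortion (typically axial elongation) to lift the degeneracy.
[Hg(phen)3]^2+: 1,10-phenanthroline is neutral; balancing the +2 overall charge requires Hg(II). Hg sits in group 12, so the d-electron count is 12 − 2 = 10. The d¹⁰ configuration leaves the e_g set evenly filled (or empty) — no strong Jahn–Teller driving force.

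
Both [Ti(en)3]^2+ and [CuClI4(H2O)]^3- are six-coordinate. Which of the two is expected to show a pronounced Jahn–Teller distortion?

[CuClI4(H2O)]^3-

[Ti(en)3]^2+: Ethylenediamine is neutral; balancing the +2 overall charge requires Ti(II). Titanium is a group-4 element; Ti(II) is therefore d². The d² configuration leaves the e_g set evenly filled (or empty) — no strong Jahn–Teller driving force.
[CuClI4(H2O)]^3-: Summing ligand charges against the −3 overall charge gives an oxidation state of +2 for copper. Copper is a group-11 element; Cu(II) is therefore d⁹. The t₂g⁶e_g³ configuration has an unevenly filled e_g set; the Jahn–Teller theorem predicts a tetragonal distortion (typically axial elongation) to lift the degeneracy.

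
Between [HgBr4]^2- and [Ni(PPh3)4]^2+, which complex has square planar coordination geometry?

[Ni(PPh3)4]^2+

For [HgBr4]^2-: Ligand charges: each bromide is −1. With an overall charge of −2 the mercury centre must be in the +2 oxidation state. Group 12 minus oxidation state 2 gives a d¹⁰ configuration. A d¹⁰ ion has no crystal-field stabilisation preference between square planar and tetrahedral, so four ligands adopt the sterically favoured tetrahedral geometry. → tetrahedral.
For [Ni(PPh3)4]^2+: Ligand charges: triphenylphosphine is neutral. With an overall charge of +2 the nickel centre must be in the +2 oxidation state. Nickel is a group-10 element; Ni(II) is therefore d⁸. Triphenylphosphine is a strong-field ligand (high in the spectrochemical series). A 3d d⁸ ion with strong-field ligands gains enough CFSE to favour square planar over tetrahedral. → square planar.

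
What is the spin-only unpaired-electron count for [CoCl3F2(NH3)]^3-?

Summing ligand charges against the −3 overall charge gives an oxidation state of +2 for cobalt.
Cobalt is a group-9 element; Co(II) is therefore d⁷.
The spin state decides the count: Chloride and fluoride are weak-field ligands for a first-row metal, so the complex is high-spin.
An octahedral high-spin d⁷ ion is t₂g⁵e_g², giving 3 unpaired electrons.

3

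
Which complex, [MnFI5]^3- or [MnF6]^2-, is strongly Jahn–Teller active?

[MnFI5]^3-

[MnFI5]^3-: Ligand charges: each fluoride is −1; each iodide is −1. With an overall charge of −3 the manganese centre must be in the +3 oxidation state. Manganese is a group-7 element; Mn(III) is therefore d⁴. Fluoride and iodide are weak-field ligands for a first-row metal, so the complex is high-spin. The t₂g³e_g¹ (high-spin) configuration has an unevenly filled e_g set; the Jahn–Teller theorem predicts a tetragonal distortion (typically axial elongation) to lift the degeneracy.
[MnF6]^2-: Ligand charges: each fluoride is −1. With an overall charge of −2 the manganese centre must be in the +4 oxidation state. Manganese is a group-7 element; Mn(IV) is therefore d³. The d³ configuration leaves the e_g set evenly filled (or empty) — no strong Jahn–Teller driving force.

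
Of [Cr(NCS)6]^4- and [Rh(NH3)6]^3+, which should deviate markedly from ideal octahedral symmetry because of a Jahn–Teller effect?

[Cr(NCS)6]^4-

[Cr(NCS)6]^4-: Each isothiocyanate is −1; balancing the −4 overall charge requires Cr(II). Chromium is a group-6 element; Cr(II) is therefore d⁴. Isothiocyanate is a weak-field ligand for a first-row metal, so the complex is high-spin. The t₂g³e_g¹ (high-spin) configuration has an unevenly filled e_g set; the Jahn–Teller theorem predicts a tetragonal distortion (typically axial elongation) to lift the degeneracy.
[Rh(NH3)6]^3+: Ligand charges: ammonia is neutral. With an overall charge of +3 the rhodium centre must be in the +3 oxidation state. Rhodium is a group-9 element; Rh(III) is therefore d⁶. A 4d ion has a large Δₒ and is invariably low-spin. The d⁶ configuration leaves the e_g set evenly filled (or empty) — no strong Jahn–Teller driving force.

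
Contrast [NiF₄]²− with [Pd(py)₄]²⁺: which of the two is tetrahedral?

For [NiF₄]²−: Ligand charges: each fluoride is −1. With an overall charge of −2 the nickel centre must be in the +2 oxidation state. Nickel is a group-10 element; Ni(II) is therefore d⁸. Fluoride is a weak-field ligand. With weak-field ligands the CFSE gain from square planar is small, so a 3d d⁸ ion takes the sterically preferred tetrahedral geometry. → tetrahedral.
For [Pd(py)₄]²⁺: Ligand charges: pyridine is neutral. With an overall charge of +2 the palladium centre must be in the +2 oxidation state. Group 10 minus oxidation state 2 gives a d⁸ configuration. A 4d d⁸ ion has a large crystal-field splitting; square planar leaves the high-energy d_{x²−y²} orbital empty and maximises CFSE. → square planar.

[NiF₄]²−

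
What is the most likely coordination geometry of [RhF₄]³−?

square planar

Each fluoride is −1; balancing the −3 overall charge requires Rh(I).
Rhodium is a group-9 element; Rh(I) is therefore d⁸.
With 4 monodentate ligands the coordination number is 4.
A 4d d⁸ ion has a large crystal-field splitting; square planar leaves the high-energy d_{x²−y²} orbital empty and maximises CFSE.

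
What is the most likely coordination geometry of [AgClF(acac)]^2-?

Ligand charges: each chloride is −1; each fluoride is −1; each acetylacetonate is −1. With an overall charge of −2 the silver centre must be in the +1 oxidation state.
Ag sits in group 11, so the d-electron count is 11 − 1 = 10.
Counting donor atoms: 1×chloride (monodentate) → 1 donor; 1×fluoride (monodentate) → 1 donor; 1×acetylacetonate (bidentate) → 2 donors. Coordination number = 4.
A d¹⁰ ion has no crystal-field stabilisation preference between square planar and tetrahedral, so four ligands adopt the sterically favoured tetrahedral geometry.

tetrahedral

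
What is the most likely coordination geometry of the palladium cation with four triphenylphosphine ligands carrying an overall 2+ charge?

Summing ligand charges against the +2 overall charge gives an oxidation state of +2 for palladium.
Pd sits in group 10, so the d-electron count is 10 − 2 = 8.
Coordination number: 4.
A 4d d⁸ ion has a large crystal-field splitting; square planar leaves the high-energy d_{x²−y²} orbital empty and maximises CFSE.

square planar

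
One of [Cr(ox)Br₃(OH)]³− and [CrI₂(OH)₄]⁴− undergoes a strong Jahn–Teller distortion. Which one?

[Cr(ox)Br₃(OH)]³−: Ligand charges: each oxalate is −2; each bromide is −1; each hydroxide is −1. With an overall charge of −3 the chromium centre must be in the +3 oxidation state. Chromium is a group-6 element; Cr(III) is therefore d³. The d³ configuration leaves the e_g set evenly filled (or empty) — no strong Jahn–Teller driving force.
[CrI₂(OH)₄]⁴−: Each iodide is −1; each hydroxide is −1; balancing the −4 overall charge requires Cr(II). Chromium is a group-6 element; Cr(II) is therefore d⁴. Hydroxide and iodide are weak-field ligands for a first-row metal, so the complex is high-spin. The t₂g³e_g¹ (high-spin) configuration has an unevenly filled e_g set; the Jahn–Teller theorem predicts a tetragonal distortion (typically axial elongation) to lift the degeneracy.

[CrI₂(OH)₄]⁴−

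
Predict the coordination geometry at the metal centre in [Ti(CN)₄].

tetrahedral

Summing ligand charges against the 0 overall charge gives an oxidation state of +4 for titanium.
Group 4 minus oxidation state 4 gives a d⁰ configuration.
With 4 monodentate ligands the coordination number is 4.
A d⁰ ion has no crystal-field stabilisation preference between square planar and tetrahedral, so four ligands adopt the sterically favoured tetrahedral geometry.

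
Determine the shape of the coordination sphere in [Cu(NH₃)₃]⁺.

Ligand charges: ammonia is neutral. With an overall charge of +1 the copper centre must be in the +1 oxidation state.
Copper is a group-11 element; Cu(I) is therefore d¹⁰.
Coordination number: 3.
Three ligands around a d¹⁰ centre minimise repulsion in a trigonal-planar arrangement.

trigonal planar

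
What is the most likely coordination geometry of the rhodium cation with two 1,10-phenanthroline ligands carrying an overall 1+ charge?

Ligand charges: 1,10-phenanthroline is neutral. With an overall charge of +1 the rhodium centre must be in the +1 oxidation state.
Rhodium is a group-9 element; Rh(I) is therefore d⁸.
Counting donor atoms: 2×1,10-phenanthroline (bidentate) → 4 donors. Coordination number = 4.
A 4d d⁸ ion has a large crystal-field splitting; square planar leaves the high-energy d_{x²−y²} orbital empty and maximises CFSE.

square planar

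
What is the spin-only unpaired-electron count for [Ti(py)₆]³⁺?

1

Pyridine is neutral; balancing the +3 overall charge requires Ti(III).
Titanium is a group-4 element; Ti(III) is therefore d¹.
In an octahedral field the d¹ configuration is t₂g¹e_g⁰ (only one arrangement possible), giving 1 unpaired electron.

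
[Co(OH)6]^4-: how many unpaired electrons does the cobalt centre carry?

Each hydroxide is −1; balancing the −4 overall charge requires Co(II).
Co sits in group 9, so the d-electron count is 9 − 2 = 7.
The spin state decides the count: Hydroxide is a weak-field ligand for a first-row metal, so the complex is high-spin.
An octahedral high-spin d⁷ ion is t₂g⁵e_g², giving 3 unpaired electrons.

3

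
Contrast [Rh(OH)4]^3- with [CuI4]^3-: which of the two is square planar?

[Rh(OH)4]^3-

For [Rh(OH)4]^3-: Each hydroxide is −1; balancing the −3 overall charge requires Rh(I). Group 9 minus oxidation state 1 gives a d⁸ configuration. A 4d d⁸ ion has a large crystal-field splitting; square planar leaves the high-energy d_{x²−y²} orbital empty and maximises CFSE. → square planar.
For [CuI4]^3-: Ligand charges: each iodide is −1. With an overall charge of −3 the copper centre must be in the +1 oxidation state. Group 11 minus oxidation state 1 gives a d¹⁰ configuration. A d¹⁰ ion has no crystal-field stabilisation preference between square planar and tetrahedral, so four ligands adopt the sterically favoured tetrahedral geometry. → tetrahedral.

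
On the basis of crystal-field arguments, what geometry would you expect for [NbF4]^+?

Summing ligand charges against the +1 overall charge gives an oxidation state of +5 for niobium.
Group 5 minus oxidation state 5 gives a d⁰ configuration.
Coordination number: 4.
A d⁰ ion has no crystal-field stabilisation preference between square planar and tetrahedral, so four ligands adopt the sterically favoured tetrahedral geometry.

tetrahedral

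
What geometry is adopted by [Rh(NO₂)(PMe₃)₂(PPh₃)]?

square planar

Each nitro (N-bound nitrite) is −1; trimethylphosphine is neutral; triphenylphosphine is neutral; balancing the 0 overall charge requires Rh(I).
Rh sits in group 9, so the d-electron count is 9 − 1 = 8.
With 4 monodentate ligands the coordination number is 4.
A 4d d⁸ ion has a large crystal-field splitting; square planar leaves the high-energy d_{x²−y²} orbital empty and maximises CFSE.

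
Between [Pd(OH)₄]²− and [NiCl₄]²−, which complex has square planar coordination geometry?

[Pd(OH)₄]²−

For [Pd(OH)₄]²−: Each hydroxide is −1; balancing the −2 overall charge requires Pd(II). Pd sits in group 10, so the d-electron count is 10 − 2 = 8. A 4d d⁸ ion has a large crystal-field splitting; square planar leaves the high-energy d_{x²−y²} orbital empty and maximises CFSE. → square planar.
For [NiCl₄]²−: Summing ligand charges against the −2 overall charge gives an oxidation state of +2 for nickel. Ni sits in group 10, so the d-electron count is 10 − 2 = 8. Chloride is a weak-field ligand. With weak-field ligands the CFSE gain from square planar is small, so a 3d d⁸ ion takes the sterically preferred tetrahedral geometry. → tetrahedral.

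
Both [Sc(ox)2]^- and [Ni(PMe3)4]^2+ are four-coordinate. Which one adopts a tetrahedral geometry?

[Sc(ox)2]^-

For [Sc(ox)2]^-: Each oxalate is −2; balancing the −1 overall charge requires Sc(III). Group 3 minus oxidation state 3 gives a d⁰ configuration. A d⁰ ion has no crystal-field stabilisation preference between square planar and tetrahedral, so four ligands adopt the sterically favoured tetrahedral geometry. → tetrahedral.
For [Ni(PMe3)4]^2+: Summing ligand charges against the +2 overall charge gives an oxidation state of +2 for nickel. Ni sits in group 10, so the d-electron count is 10 − 2 = 8. Trimethylphosphine is a strong-field ligand (high in the spectrochemical series). A 3d d⁸ ion with strong-field ligands gains enough CFSE to favour square planar over tetrahedral. → square planar.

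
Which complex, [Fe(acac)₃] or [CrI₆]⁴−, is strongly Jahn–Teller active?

[CrI₆]⁴−

[Fe(acac)₃]: Summing ligand charges against the 0 overall charge gives an oxidation state of +3 for iron. Group 8 minus oxidation state 3 gives a d⁵ configuration. Acetylacetonate is a weak-field ligand for a first-row metal, so the complex is high-spin. The d⁵ configuration leaves the e_g set evenly filled (or empty) — no strong Jahn–Teller driving force.
[CrI₆]⁴−: Summing ligand charges against the −4 overall charge gives an oxidation state of +2 for chromium. Group 6 minus oxidation state 2 gives a d⁴ configuration. Iodide is a weak-field ligand for a first-row metal, so the complex is high-spin. The t₂g³e_g¹ (high-spin) configuration has an unevenly filled e_g set; the Jahn–Teller theorem predicts a tetragonal distortion (typically axial elongation) to lift the degeneracy.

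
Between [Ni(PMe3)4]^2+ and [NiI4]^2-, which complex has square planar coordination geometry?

[Ni(PMe3)4]^2+

For [Ni(PMe3)4]^2+: Summing ligand charges against the +2 overall charge gives an oxidation state of +2 for nickel. Nickel is a group-10 element; Ni(II) is therefore d⁸. Trimethylphosphine is a strong-field ligand (high in the spectrochemical series). A 3d d⁸ ion with strong-field ligands gains enough CFSE to favour square planar over tetrahedral. → square planar.
For [NiI4]^2-: Ligand charges: each iodide is −1. With an overall charge of −2 the nickel centre must be in the +2 oxidation state. Nickel is a group-10 element; Ni(II) is therefore d⁸. Iodide is a weak-field ligand. With weak-field ligands the CFSE gain from square planar is small, so a 3d d⁸ ion takes the sterically preferred tetrahedral geometry. → tetrahedral.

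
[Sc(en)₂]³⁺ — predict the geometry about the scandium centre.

Summing ligand charges against the +3 overall charge gives an oxidation state of +3 for scandium.
Scandium is a group-3 element; Sc(III) is therefore d⁰.
Counting donor atoms: 2×ethylenediamine (bidentate) → 4 donors. Coordination number = 4.
A d⁰ ion has no crystal-field stabilisation preference between square planar and tetrahedral, so four ligands adopt the sterically favoured tetrahedral geometry.

tetrahedral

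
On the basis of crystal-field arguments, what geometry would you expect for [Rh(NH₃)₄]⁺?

Ligand charges: ammonia is neutral. With an overall charge of +1 the rhodium centre must be in the +1 oxidation state.
Group 9 minus oxidation state 1 gives a d⁸ configuration.
Coordination number: 4.
A 4d d⁸ ion has a large crystal-field splitting; square planar leaves the high-energy d_{x²−y²} orbital empty and maximises CFSE.

square planar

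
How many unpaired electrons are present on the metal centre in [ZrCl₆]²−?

0

Summing ligand charges against the −2 overall charge gives an oxidation state of +4 for zirconium.
Zirconium is a group-4 element; Zr(IV) is therefore d⁰.
In an octahedral field the d⁰ configuration is t₂g⁰e_g⁰, giving 0 unpaired electrons.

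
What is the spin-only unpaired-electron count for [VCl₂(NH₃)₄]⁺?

2 unpaired electrons

Each chloride is −1; ammonia is neutral; balancing the +1 overall charge requires V(III).
Group 5 minus oxidation state 3 gives a d² configuration.
In an octahedral field the d² configuration is t₂g²e_g⁰ (only one arrangement possible), giving 2 unpaired electrons.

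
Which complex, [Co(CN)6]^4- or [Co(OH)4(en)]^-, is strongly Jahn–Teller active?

[Co(CN)6]^4-: Summing ligand charges against the −4 overall charge gives an oxidation state of +2 for cobalt. Cobalt is a group-9 element; Co(II) is therefore d⁷. Cyanide is a strong-field ligand (high in the spectrochemical series) for a first-row metal, so the complex is low-spin. The t₂g⁶e_g¹ (low-spin) configuration has an unevenly filled e_g set; the Jahn–Teller theorem predicts a tetragonal distortion (typically axial elongation) to lift the degeneracy.
[Co(OH)4(en)]^-: Ligand charges: each hydroxide is −1; ethylenediamine is neutral. With an overall charge of −1 the cobalt centre must be in the +3 oxidation state. Cobalt is a group-9 element; Co(III) is therefore d⁶. Co(III) has an exceptionally large octahedral splitting and is low-spin with essentially every ligand except fluoride. The d⁶ configuration leaves the e_g set evenly filled (or empty) — no strong Jahn–Teller driving force.

[Co(CN)6]^4-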